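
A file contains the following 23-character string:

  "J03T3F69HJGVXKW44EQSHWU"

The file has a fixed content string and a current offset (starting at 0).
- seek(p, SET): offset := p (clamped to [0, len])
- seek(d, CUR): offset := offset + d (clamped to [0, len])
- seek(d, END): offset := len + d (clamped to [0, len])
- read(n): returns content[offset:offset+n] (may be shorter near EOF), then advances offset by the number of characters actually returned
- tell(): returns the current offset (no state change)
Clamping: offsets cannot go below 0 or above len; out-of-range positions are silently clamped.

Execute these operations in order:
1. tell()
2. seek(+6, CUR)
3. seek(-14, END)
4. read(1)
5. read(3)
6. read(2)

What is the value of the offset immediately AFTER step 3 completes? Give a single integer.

Answer: 9

Derivation:
After 1 (tell()): offset=0
After 2 (seek(+6, CUR)): offset=6
After 3 (seek(-14, END)): offset=9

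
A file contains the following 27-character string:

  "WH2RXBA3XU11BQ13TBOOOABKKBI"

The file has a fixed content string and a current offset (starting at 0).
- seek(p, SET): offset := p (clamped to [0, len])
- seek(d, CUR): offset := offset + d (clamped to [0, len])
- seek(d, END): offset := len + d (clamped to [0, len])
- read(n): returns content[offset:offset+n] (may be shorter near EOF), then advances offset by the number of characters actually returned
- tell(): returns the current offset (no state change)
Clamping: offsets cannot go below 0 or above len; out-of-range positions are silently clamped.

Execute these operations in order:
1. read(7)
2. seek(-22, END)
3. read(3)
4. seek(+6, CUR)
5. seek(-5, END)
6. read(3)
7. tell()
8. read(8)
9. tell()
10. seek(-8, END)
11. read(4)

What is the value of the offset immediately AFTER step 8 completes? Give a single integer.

After 1 (read(7)): returned 'WH2RXBA', offset=7
After 2 (seek(-22, END)): offset=5
After 3 (read(3)): returned 'BA3', offset=8
After 4 (seek(+6, CUR)): offset=14
After 5 (seek(-5, END)): offset=22
After 6 (read(3)): returned 'BKK', offset=25
After 7 (tell()): offset=25
After 8 (read(8)): returned 'BI', offset=27

Answer: 27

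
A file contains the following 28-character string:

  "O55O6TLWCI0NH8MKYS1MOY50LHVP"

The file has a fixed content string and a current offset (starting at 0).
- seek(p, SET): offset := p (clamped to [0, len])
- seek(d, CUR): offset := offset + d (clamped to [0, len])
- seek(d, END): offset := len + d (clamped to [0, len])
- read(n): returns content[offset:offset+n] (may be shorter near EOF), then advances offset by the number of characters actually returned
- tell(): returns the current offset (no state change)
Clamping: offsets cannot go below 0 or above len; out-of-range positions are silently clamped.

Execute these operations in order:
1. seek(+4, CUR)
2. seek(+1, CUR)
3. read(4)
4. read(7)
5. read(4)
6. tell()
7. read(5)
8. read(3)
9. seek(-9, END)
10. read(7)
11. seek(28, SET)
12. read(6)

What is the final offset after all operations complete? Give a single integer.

After 1 (seek(+4, CUR)): offset=4
After 2 (seek(+1, CUR)): offset=5
After 3 (read(4)): returned 'TLWC', offset=9
After 4 (read(7)): returned 'I0NH8MK', offset=16
After 5 (read(4)): returned 'YS1M', offset=20
After 6 (tell()): offset=20
After 7 (read(5)): returned 'OY50L', offset=25
After 8 (read(3)): returned 'HVP', offset=28
After 9 (seek(-9, END)): offset=19
After 10 (read(7)): returned 'MOY50LH', offset=26
After 11 (seek(28, SET)): offset=28
After 12 (read(6)): returned '', offset=28

Answer: 28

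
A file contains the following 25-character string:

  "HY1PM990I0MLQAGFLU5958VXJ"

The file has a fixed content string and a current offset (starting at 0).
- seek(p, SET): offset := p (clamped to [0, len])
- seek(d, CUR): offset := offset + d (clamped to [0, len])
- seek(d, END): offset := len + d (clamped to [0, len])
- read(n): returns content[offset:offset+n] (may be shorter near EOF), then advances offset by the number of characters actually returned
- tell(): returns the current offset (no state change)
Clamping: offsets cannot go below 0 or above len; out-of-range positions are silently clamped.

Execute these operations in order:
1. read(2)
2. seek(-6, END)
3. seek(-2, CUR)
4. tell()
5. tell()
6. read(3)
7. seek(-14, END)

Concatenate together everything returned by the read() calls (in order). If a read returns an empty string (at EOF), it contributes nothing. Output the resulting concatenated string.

Answer: HYU59

Derivation:
After 1 (read(2)): returned 'HY', offset=2
After 2 (seek(-6, END)): offset=19
After 3 (seek(-2, CUR)): offset=17
After 4 (tell()): offset=17
After 5 (tell()): offset=17
After 6 (read(3)): returned 'U59', offset=20
After 7 (seek(-14, END)): offset=11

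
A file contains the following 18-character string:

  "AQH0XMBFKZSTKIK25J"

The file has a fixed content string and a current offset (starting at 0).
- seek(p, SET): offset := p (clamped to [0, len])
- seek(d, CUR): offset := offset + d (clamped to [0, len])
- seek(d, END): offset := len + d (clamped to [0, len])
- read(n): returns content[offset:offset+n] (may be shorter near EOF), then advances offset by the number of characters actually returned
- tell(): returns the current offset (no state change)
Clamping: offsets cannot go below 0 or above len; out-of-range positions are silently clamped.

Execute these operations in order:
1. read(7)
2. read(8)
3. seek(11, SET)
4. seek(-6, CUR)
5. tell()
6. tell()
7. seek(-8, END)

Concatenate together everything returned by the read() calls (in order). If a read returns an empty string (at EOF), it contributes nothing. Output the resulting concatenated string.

Answer: AQH0XMBFKZSTKIK

Derivation:
After 1 (read(7)): returned 'AQH0XMB', offset=7
After 2 (read(8)): returned 'FKZSTKIK', offset=15
After 3 (seek(11, SET)): offset=11
After 4 (seek(-6, CUR)): offset=5
After 5 (tell()): offset=5
After 6 (tell()): offset=5
After 7 (seek(-8, END)): offset=10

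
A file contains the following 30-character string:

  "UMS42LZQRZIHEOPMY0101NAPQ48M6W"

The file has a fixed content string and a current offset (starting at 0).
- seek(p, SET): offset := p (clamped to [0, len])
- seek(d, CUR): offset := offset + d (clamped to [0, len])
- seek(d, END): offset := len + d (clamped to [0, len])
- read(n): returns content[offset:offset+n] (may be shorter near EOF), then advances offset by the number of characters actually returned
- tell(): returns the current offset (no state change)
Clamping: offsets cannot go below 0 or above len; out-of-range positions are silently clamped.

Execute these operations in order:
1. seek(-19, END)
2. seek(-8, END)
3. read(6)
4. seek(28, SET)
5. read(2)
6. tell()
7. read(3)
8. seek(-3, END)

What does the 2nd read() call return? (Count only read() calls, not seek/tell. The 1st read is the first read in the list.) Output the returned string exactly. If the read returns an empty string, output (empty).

Answer: 6W

Derivation:
After 1 (seek(-19, END)): offset=11
After 2 (seek(-8, END)): offset=22
After 3 (read(6)): returned 'APQ48M', offset=28
After 4 (seek(28, SET)): offset=28
After 5 (read(2)): returned '6W', offset=30
After 6 (tell()): offset=30
After 7 (read(3)): returned '', offset=30
After 8 (seek(-3, END)): offset=27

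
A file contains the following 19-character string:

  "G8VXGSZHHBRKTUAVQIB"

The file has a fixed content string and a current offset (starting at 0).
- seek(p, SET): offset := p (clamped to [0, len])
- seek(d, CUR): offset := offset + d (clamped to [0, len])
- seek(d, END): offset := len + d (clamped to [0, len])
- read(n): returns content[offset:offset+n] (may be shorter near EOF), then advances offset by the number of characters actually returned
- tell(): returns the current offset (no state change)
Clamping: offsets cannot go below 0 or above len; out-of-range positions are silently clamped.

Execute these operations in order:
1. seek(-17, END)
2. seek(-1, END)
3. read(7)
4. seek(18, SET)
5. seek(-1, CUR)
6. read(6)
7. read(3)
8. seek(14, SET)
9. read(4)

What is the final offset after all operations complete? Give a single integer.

After 1 (seek(-17, END)): offset=2
After 2 (seek(-1, END)): offset=18
After 3 (read(7)): returned 'B', offset=19
After 4 (seek(18, SET)): offset=18
After 5 (seek(-1, CUR)): offset=17
After 6 (read(6)): returned 'IB', offset=19
After 7 (read(3)): returned '', offset=19
After 8 (seek(14, SET)): offset=14
After 9 (read(4)): returned 'AVQI', offset=18

Answer: 18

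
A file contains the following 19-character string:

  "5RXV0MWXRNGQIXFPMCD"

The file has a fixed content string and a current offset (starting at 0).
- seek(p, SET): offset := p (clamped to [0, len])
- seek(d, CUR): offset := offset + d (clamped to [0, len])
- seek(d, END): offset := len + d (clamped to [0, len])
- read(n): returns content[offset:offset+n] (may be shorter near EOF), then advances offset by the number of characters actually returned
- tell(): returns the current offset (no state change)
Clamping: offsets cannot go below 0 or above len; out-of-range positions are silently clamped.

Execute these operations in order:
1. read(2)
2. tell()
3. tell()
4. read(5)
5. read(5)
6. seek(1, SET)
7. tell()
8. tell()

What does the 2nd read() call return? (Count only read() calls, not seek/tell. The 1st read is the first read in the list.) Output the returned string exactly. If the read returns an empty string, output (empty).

Answer: XV0MW

Derivation:
After 1 (read(2)): returned '5R', offset=2
After 2 (tell()): offset=2
After 3 (tell()): offset=2
After 4 (read(5)): returned 'XV0MW', offset=7
After 5 (read(5)): returned 'XRNGQ', offset=12
After 6 (seek(1, SET)): offset=1
After 7 (tell()): offset=1
After 8 (tell()): offset=1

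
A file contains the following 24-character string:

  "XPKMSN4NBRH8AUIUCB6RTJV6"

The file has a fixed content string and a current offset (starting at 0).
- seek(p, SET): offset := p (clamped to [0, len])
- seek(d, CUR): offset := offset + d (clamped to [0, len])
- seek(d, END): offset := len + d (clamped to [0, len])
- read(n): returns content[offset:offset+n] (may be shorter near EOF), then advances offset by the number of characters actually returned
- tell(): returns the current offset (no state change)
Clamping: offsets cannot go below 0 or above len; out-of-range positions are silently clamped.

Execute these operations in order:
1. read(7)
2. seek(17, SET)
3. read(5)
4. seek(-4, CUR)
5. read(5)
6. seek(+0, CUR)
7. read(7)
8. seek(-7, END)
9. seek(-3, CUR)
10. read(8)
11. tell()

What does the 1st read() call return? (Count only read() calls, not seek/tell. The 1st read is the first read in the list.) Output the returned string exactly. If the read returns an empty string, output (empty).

After 1 (read(7)): returned 'XPKMSN4', offset=7
After 2 (seek(17, SET)): offset=17
After 3 (read(5)): returned 'B6RTJ', offset=22
After 4 (seek(-4, CUR)): offset=18
After 5 (read(5)): returned '6RTJV', offset=23
After 6 (seek(+0, CUR)): offset=23
After 7 (read(7)): returned '6', offset=24
After 8 (seek(-7, END)): offset=17
After 9 (seek(-3, CUR)): offset=14
After 10 (read(8)): returned 'IUCB6RTJ', offset=22
After 11 (tell()): offset=22

Answer: XPKMSN4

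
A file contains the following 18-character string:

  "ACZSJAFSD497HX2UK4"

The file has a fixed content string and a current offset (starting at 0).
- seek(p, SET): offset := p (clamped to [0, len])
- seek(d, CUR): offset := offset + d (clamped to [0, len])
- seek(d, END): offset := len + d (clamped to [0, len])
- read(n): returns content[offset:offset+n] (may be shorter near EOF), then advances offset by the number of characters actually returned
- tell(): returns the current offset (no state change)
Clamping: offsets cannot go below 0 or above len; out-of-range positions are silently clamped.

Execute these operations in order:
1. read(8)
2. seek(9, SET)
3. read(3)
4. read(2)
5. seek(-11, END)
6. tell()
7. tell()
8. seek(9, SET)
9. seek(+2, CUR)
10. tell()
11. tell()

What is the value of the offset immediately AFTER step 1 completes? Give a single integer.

After 1 (read(8)): returned 'ACZSJAFS', offset=8

Answer: 8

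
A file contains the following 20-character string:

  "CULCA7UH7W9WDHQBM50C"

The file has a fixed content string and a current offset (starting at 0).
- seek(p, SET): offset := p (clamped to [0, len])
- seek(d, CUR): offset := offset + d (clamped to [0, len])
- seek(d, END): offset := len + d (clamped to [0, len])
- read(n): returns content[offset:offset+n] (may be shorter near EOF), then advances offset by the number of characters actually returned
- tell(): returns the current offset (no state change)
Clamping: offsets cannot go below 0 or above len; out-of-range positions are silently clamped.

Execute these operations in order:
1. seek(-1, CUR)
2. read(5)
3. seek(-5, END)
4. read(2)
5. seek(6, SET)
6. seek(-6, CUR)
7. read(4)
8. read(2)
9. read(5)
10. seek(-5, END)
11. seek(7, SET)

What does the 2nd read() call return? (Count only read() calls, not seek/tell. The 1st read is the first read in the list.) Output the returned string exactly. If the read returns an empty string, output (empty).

After 1 (seek(-1, CUR)): offset=0
After 2 (read(5)): returned 'CULCA', offset=5
After 3 (seek(-5, END)): offset=15
After 4 (read(2)): returned 'BM', offset=17
After 5 (seek(6, SET)): offset=6
After 6 (seek(-6, CUR)): offset=0
After 7 (read(4)): returned 'CULC', offset=4
After 8 (read(2)): returned 'A7', offset=6
After 9 (read(5)): returned 'UH7W9', offset=11
After 10 (seek(-5, END)): offset=15
After 11 (seek(7, SET)): offset=7

Answer: BM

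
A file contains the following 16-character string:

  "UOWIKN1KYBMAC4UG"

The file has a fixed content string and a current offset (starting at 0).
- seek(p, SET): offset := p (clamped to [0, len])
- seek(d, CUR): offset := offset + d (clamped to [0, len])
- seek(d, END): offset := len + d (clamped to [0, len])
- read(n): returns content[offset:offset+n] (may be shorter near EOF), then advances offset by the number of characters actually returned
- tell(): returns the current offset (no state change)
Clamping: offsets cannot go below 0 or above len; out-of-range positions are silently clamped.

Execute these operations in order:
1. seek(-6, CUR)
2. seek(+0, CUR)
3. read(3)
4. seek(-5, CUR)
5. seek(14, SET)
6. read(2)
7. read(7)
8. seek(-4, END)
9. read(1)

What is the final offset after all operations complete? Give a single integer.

After 1 (seek(-6, CUR)): offset=0
After 2 (seek(+0, CUR)): offset=0
After 3 (read(3)): returned 'UOW', offset=3
After 4 (seek(-5, CUR)): offset=0
After 5 (seek(14, SET)): offset=14
After 6 (read(2)): returned 'UG', offset=16
After 7 (read(7)): returned '', offset=16
After 8 (seek(-4, END)): offset=12
After 9 (read(1)): returned 'C', offset=13

Answer: 13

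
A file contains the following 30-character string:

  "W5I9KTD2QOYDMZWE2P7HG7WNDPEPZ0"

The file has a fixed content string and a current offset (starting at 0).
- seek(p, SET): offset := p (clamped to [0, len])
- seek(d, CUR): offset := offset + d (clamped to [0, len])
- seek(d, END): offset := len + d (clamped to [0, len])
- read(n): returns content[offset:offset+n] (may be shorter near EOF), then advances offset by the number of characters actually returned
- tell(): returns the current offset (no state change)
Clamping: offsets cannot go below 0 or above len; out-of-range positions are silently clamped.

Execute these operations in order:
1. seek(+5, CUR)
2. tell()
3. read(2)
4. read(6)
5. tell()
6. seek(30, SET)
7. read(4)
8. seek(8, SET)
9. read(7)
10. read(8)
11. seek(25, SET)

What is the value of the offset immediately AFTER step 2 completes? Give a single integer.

After 1 (seek(+5, CUR)): offset=5
After 2 (tell()): offset=5

Answer: 5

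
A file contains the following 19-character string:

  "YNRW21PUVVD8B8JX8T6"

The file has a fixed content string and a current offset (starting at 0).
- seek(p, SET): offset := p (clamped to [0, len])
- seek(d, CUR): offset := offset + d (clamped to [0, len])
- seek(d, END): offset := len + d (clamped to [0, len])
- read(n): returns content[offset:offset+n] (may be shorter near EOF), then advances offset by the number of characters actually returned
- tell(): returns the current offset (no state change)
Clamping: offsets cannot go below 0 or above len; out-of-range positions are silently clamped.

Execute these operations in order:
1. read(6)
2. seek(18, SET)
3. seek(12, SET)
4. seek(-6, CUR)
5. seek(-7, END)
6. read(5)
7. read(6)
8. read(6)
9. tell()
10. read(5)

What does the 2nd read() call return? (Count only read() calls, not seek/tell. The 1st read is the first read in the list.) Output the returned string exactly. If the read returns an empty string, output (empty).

Answer: B8JX8

Derivation:
After 1 (read(6)): returned 'YNRW21', offset=6
After 2 (seek(18, SET)): offset=18
After 3 (seek(12, SET)): offset=12
After 4 (seek(-6, CUR)): offset=6
After 5 (seek(-7, END)): offset=12
After 6 (read(5)): returned 'B8JX8', offset=17
After 7 (read(6)): returned 'T6', offset=19
After 8 (read(6)): returned '', offset=19
After 9 (tell()): offset=19
After 10 (read(5)): returned '', offset=19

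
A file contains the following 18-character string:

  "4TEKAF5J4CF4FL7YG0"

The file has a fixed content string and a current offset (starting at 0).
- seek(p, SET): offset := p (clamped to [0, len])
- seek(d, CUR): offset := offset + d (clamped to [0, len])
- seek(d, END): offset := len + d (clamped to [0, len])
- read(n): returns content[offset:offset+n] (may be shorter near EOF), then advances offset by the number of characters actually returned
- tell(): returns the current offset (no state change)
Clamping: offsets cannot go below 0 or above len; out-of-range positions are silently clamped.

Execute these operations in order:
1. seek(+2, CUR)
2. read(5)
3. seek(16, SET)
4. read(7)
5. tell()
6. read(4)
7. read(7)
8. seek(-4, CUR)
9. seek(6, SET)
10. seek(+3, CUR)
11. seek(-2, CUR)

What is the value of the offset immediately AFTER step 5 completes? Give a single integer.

Answer: 18

Derivation:
After 1 (seek(+2, CUR)): offset=2
After 2 (read(5)): returned 'EKAF5', offset=7
After 3 (seek(16, SET)): offset=16
After 4 (read(7)): returned 'G0', offset=18
After 5 (tell()): offset=18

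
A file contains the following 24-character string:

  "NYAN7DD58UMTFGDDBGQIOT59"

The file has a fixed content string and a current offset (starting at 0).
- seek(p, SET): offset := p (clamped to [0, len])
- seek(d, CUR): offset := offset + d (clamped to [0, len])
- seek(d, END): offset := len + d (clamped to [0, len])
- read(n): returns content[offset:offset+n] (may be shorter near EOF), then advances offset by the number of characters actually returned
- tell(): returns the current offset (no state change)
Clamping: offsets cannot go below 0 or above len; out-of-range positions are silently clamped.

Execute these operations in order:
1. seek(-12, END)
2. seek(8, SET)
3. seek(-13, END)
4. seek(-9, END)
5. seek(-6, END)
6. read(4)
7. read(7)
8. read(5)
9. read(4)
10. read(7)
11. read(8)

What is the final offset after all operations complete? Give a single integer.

After 1 (seek(-12, END)): offset=12
After 2 (seek(8, SET)): offset=8
After 3 (seek(-13, END)): offset=11
After 4 (seek(-9, END)): offset=15
After 5 (seek(-6, END)): offset=18
After 6 (read(4)): returned 'QIOT', offset=22
After 7 (read(7)): returned '59', offset=24
After 8 (read(5)): returned '', offset=24
After 9 (read(4)): returned '', offset=24
After 10 (read(7)): returned '', offset=24
After 11 (read(8)): returned '', offset=24

Answer: 24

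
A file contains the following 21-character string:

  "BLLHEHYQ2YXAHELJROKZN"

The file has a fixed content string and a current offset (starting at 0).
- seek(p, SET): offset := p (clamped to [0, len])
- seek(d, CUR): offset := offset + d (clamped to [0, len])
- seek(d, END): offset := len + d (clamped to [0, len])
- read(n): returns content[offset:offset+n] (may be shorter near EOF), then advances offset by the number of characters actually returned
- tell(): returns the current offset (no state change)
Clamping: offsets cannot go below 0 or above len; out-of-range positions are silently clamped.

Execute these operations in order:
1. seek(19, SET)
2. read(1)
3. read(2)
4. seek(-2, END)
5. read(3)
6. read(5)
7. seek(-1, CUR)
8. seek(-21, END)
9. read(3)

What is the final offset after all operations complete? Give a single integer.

Answer: 3

Derivation:
After 1 (seek(19, SET)): offset=19
After 2 (read(1)): returned 'Z', offset=20
After 3 (read(2)): returned 'N', offset=21
After 4 (seek(-2, END)): offset=19
After 5 (read(3)): returned 'ZN', offset=21
After 6 (read(5)): returned '', offset=21
After 7 (seek(-1, CUR)): offset=20
After 8 (seek(-21, END)): offset=0
After 9 (read(3)): returned 'BLL', offset=3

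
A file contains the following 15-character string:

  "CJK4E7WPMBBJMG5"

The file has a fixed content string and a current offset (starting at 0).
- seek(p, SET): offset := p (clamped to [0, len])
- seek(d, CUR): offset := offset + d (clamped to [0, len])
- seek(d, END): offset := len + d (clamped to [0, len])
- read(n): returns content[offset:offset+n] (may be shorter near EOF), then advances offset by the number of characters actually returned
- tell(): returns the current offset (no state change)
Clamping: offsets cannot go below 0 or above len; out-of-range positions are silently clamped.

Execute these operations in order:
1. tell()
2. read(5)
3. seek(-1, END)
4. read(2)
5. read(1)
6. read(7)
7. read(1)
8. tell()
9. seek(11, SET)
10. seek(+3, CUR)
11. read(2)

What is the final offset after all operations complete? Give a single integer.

After 1 (tell()): offset=0
After 2 (read(5)): returned 'CJK4E', offset=5
After 3 (seek(-1, END)): offset=14
After 4 (read(2)): returned '5', offset=15
After 5 (read(1)): returned '', offset=15
After 6 (read(7)): returned '', offset=15
After 7 (read(1)): returned '', offset=15
After 8 (tell()): offset=15
After 9 (seek(11, SET)): offset=11
After 10 (seek(+3, CUR)): offset=14
After 11 (read(2)): returned '5', offset=15

Answer: 15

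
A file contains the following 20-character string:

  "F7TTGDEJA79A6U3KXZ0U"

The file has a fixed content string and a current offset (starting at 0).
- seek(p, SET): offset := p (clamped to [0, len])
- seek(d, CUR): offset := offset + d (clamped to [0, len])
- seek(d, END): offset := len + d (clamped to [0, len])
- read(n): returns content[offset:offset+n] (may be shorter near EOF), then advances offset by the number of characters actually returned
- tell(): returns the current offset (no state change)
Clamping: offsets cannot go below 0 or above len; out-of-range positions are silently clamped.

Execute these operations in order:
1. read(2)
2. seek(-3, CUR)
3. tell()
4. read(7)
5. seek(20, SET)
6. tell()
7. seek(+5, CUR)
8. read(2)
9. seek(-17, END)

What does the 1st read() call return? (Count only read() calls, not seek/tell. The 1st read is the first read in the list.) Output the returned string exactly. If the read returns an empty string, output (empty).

Answer: F7

Derivation:
After 1 (read(2)): returned 'F7', offset=2
After 2 (seek(-3, CUR)): offset=0
After 3 (tell()): offset=0
After 4 (read(7)): returned 'F7TTGDE', offset=7
After 5 (seek(20, SET)): offset=20
After 6 (tell()): offset=20
After 7 (seek(+5, CUR)): offset=20
After 8 (read(2)): returned '', offset=20
After 9 (seek(-17, END)): offset=3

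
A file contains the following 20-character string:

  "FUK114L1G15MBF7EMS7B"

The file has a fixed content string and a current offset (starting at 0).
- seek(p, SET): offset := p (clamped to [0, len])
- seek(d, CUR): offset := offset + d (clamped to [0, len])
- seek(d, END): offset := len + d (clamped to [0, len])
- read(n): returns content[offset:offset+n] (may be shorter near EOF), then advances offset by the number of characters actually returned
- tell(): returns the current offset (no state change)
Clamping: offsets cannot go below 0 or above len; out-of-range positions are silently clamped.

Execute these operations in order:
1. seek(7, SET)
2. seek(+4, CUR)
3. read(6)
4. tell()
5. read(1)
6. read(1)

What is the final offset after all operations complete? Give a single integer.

After 1 (seek(7, SET)): offset=7
After 2 (seek(+4, CUR)): offset=11
After 3 (read(6)): returned 'MBF7EM', offset=17
After 4 (tell()): offset=17
After 5 (read(1)): returned 'S', offset=18
After 6 (read(1)): returned '7', offset=19

Answer: 19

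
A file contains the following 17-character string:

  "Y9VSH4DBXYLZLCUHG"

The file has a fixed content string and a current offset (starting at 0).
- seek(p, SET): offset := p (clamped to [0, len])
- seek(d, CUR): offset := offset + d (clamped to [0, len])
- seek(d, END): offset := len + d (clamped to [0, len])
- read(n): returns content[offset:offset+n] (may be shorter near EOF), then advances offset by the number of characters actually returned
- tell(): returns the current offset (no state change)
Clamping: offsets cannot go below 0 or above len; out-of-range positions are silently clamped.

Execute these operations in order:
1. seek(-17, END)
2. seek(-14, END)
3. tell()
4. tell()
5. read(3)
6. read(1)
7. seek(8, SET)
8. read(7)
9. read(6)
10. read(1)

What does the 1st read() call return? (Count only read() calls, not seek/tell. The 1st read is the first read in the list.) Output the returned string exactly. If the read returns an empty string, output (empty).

Answer: SH4

Derivation:
After 1 (seek(-17, END)): offset=0
After 2 (seek(-14, END)): offset=3
After 3 (tell()): offset=3
After 4 (tell()): offset=3
After 5 (read(3)): returned 'SH4', offset=6
After 6 (read(1)): returned 'D', offset=7
After 7 (seek(8, SET)): offset=8
After 8 (read(7)): returned 'XYLZLCU', offset=15
After 9 (read(6)): returned 'HG', offset=17
After 10 (read(1)): returned '', offset=17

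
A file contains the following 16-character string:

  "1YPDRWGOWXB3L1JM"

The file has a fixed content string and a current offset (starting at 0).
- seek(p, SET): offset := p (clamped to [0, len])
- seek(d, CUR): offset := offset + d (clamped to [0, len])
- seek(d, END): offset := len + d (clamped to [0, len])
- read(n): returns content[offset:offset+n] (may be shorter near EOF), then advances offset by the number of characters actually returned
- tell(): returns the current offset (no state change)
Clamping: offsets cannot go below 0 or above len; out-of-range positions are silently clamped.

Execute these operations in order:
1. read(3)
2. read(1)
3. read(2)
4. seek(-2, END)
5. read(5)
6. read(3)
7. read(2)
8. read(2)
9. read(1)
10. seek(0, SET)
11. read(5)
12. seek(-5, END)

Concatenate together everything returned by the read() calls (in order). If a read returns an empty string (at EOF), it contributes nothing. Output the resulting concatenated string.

Answer: 1YPDRWJM1YPDR

Derivation:
After 1 (read(3)): returned '1YP', offset=3
After 2 (read(1)): returned 'D', offset=4
After 3 (read(2)): returned 'RW', offset=6
After 4 (seek(-2, END)): offset=14
After 5 (read(5)): returned 'JM', offset=16
After 6 (read(3)): returned '', offset=16
After 7 (read(2)): returned '', offset=16
After 8 (read(2)): returned '', offset=16
After 9 (read(1)): returned '', offset=16
After 10 (seek(0, SET)): offset=0
After 11 (read(5)): returned '1YPDR', offset=5
After 12 (seek(-5, END)): offset=11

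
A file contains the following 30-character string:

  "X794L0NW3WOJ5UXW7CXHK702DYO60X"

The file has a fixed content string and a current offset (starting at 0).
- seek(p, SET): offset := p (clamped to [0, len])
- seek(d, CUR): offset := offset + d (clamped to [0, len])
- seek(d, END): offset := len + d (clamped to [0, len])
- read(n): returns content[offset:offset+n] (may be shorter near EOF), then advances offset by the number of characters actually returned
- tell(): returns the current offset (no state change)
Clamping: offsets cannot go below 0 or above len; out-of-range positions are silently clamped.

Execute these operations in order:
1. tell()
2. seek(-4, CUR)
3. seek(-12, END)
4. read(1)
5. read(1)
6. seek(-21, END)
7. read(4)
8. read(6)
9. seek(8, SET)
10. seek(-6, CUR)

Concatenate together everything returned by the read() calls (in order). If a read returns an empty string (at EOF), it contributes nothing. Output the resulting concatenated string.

After 1 (tell()): offset=0
After 2 (seek(-4, CUR)): offset=0
After 3 (seek(-12, END)): offset=18
After 4 (read(1)): returned 'X', offset=19
After 5 (read(1)): returned 'H', offset=20
After 6 (seek(-21, END)): offset=9
After 7 (read(4)): returned 'WOJ5', offset=13
After 8 (read(6)): returned 'UXW7CX', offset=19
After 9 (seek(8, SET)): offset=8
After 10 (seek(-6, CUR)): offset=2

Answer: XHWOJ5UXW7CX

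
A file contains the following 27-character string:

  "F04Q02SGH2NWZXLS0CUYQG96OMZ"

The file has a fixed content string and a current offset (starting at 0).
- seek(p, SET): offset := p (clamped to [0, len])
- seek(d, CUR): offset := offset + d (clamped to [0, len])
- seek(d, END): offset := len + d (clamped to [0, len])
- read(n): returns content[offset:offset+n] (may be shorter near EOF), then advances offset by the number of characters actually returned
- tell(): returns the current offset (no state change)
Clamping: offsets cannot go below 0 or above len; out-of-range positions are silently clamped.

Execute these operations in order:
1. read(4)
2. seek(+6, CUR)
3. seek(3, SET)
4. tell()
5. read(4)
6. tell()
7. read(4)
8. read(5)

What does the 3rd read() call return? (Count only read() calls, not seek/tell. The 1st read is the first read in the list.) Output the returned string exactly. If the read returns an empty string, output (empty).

Answer: GH2N

Derivation:
After 1 (read(4)): returned 'F04Q', offset=4
After 2 (seek(+6, CUR)): offset=10
After 3 (seek(3, SET)): offset=3
After 4 (tell()): offset=3
After 5 (read(4)): returned 'Q02S', offset=7
After 6 (tell()): offset=7
After 7 (read(4)): returned 'GH2N', offset=11
After 8 (read(5)): returned 'WZXLS', offset=16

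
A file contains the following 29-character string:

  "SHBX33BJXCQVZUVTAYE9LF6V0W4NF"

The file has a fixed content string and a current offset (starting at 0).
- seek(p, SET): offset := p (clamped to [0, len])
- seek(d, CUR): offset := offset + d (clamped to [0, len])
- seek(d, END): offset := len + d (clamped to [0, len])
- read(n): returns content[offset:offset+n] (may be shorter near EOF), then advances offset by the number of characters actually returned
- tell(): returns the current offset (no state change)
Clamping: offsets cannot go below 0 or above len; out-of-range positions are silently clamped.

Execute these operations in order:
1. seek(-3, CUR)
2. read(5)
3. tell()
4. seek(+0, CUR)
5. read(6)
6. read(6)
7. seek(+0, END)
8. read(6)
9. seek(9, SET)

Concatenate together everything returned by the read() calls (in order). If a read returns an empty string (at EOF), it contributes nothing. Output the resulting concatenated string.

After 1 (seek(-3, CUR)): offset=0
After 2 (read(5)): returned 'SHBX3', offset=5
After 3 (tell()): offset=5
After 4 (seek(+0, CUR)): offset=5
After 5 (read(6)): returned '3BJXCQ', offset=11
After 6 (read(6)): returned 'VZUVTA', offset=17
After 7 (seek(+0, END)): offset=29
After 8 (read(6)): returned '', offset=29
After 9 (seek(9, SET)): offset=9

Answer: SHBX33BJXCQVZUVTA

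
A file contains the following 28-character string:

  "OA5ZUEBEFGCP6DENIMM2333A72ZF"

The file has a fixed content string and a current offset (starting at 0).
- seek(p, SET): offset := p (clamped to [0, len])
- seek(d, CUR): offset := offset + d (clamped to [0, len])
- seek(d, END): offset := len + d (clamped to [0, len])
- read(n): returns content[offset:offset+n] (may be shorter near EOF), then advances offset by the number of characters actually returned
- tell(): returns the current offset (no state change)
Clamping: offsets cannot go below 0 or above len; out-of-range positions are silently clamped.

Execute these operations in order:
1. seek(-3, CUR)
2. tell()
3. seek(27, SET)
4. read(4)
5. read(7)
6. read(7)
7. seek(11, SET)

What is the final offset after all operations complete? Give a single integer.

After 1 (seek(-3, CUR)): offset=0
After 2 (tell()): offset=0
After 3 (seek(27, SET)): offset=27
After 4 (read(4)): returned 'F', offset=28
After 5 (read(7)): returned '', offset=28
After 6 (read(7)): returned '', offset=28
After 7 (seek(11, SET)): offset=11

Answer: 11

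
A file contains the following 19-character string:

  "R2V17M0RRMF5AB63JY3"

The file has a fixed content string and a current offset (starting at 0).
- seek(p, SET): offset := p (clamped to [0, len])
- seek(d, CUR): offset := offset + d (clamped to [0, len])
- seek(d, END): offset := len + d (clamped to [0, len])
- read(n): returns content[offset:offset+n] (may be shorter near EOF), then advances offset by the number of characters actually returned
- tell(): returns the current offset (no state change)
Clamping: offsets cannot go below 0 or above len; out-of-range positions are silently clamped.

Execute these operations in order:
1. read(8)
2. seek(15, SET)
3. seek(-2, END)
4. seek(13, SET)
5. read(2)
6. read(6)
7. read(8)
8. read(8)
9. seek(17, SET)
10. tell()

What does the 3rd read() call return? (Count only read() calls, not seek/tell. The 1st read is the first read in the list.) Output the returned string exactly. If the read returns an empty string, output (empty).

Answer: 3JY3

Derivation:
After 1 (read(8)): returned 'R2V17M0R', offset=8
After 2 (seek(15, SET)): offset=15
After 3 (seek(-2, END)): offset=17
After 4 (seek(13, SET)): offset=13
After 5 (read(2)): returned 'B6', offset=15
After 6 (read(6)): returned '3JY3', offset=19
After 7 (read(8)): returned '', offset=19
After 8 (read(8)): returned '', offset=19
After 9 (seek(17, SET)): offset=17
After 10 (tell()): offset=17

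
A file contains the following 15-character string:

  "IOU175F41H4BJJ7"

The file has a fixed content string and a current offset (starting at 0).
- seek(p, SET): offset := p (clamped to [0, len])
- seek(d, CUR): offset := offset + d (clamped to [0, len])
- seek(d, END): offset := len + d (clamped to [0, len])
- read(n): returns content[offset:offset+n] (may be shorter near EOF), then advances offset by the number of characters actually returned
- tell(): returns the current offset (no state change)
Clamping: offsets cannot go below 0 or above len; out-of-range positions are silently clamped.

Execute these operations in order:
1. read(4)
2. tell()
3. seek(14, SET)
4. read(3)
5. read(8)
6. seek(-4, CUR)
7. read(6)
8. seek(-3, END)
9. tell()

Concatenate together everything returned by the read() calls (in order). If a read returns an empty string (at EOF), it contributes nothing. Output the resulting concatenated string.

After 1 (read(4)): returned 'IOU1', offset=4
After 2 (tell()): offset=4
After 3 (seek(14, SET)): offset=14
After 4 (read(3)): returned '7', offset=15
After 5 (read(8)): returned '', offset=15
After 6 (seek(-4, CUR)): offset=11
After 7 (read(6)): returned 'BJJ7', offset=15
After 8 (seek(-3, END)): offset=12
After 9 (tell()): offset=12

Answer: IOU17BJJ7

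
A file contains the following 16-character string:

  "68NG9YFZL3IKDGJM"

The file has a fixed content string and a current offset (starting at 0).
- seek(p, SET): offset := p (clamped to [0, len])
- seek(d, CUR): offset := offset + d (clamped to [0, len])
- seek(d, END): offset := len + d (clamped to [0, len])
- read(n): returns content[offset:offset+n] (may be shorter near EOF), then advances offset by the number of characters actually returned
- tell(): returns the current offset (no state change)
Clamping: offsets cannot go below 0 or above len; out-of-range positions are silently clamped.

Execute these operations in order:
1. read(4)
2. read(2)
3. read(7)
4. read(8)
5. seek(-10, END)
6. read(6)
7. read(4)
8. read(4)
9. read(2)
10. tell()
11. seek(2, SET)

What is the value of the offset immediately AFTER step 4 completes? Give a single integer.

After 1 (read(4)): returned '68NG', offset=4
After 2 (read(2)): returned '9Y', offset=6
After 3 (read(7)): returned 'FZL3IKD', offset=13
After 4 (read(8)): returned 'GJM', offset=16

Answer: 16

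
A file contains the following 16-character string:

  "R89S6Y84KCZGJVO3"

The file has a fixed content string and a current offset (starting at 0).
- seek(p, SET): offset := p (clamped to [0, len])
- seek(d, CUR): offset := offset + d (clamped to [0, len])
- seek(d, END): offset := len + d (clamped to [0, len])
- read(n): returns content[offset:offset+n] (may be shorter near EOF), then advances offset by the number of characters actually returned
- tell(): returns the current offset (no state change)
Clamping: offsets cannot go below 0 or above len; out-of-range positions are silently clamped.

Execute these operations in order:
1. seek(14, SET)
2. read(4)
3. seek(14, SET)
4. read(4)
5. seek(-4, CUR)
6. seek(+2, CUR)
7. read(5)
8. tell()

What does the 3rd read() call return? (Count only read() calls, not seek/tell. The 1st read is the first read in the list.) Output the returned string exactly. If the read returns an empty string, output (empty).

After 1 (seek(14, SET)): offset=14
After 2 (read(4)): returned 'O3', offset=16
After 3 (seek(14, SET)): offset=14
After 4 (read(4)): returned 'O3', offset=16
After 5 (seek(-4, CUR)): offset=12
After 6 (seek(+2, CUR)): offset=14
After 7 (read(5)): returned 'O3', offset=16
After 8 (tell()): offset=16

Answer: O3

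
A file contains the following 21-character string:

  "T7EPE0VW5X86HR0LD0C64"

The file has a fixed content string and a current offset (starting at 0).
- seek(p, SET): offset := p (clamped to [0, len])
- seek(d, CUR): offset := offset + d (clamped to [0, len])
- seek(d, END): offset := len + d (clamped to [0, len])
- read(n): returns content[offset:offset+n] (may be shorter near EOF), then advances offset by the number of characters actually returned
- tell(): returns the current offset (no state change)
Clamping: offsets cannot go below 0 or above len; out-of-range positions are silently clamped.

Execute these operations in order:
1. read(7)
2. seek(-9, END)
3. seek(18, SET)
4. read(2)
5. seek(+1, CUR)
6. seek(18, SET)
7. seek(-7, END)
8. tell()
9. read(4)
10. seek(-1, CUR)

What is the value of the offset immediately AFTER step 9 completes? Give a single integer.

Answer: 18

Derivation:
After 1 (read(7)): returned 'T7EPE0V', offset=7
After 2 (seek(-9, END)): offset=12
After 3 (seek(18, SET)): offset=18
After 4 (read(2)): returned 'C6', offset=20
After 5 (seek(+1, CUR)): offset=21
After 6 (seek(18, SET)): offset=18
After 7 (seek(-7, END)): offset=14
After 8 (tell()): offset=14
After 9 (read(4)): returned '0LD0', offset=18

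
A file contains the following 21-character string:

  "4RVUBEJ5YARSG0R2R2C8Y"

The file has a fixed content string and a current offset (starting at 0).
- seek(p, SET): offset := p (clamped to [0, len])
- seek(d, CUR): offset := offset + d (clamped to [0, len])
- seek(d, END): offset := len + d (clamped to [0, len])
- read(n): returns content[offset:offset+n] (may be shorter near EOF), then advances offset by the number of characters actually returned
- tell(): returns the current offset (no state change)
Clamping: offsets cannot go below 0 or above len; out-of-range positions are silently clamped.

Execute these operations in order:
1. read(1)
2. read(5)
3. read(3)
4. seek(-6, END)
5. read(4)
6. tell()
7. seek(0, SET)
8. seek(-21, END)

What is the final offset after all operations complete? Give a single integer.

Answer: 0

Derivation:
After 1 (read(1)): returned '4', offset=1
After 2 (read(5)): returned 'RVUBE', offset=6
After 3 (read(3)): returned 'J5Y', offset=9
After 4 (seek(-6, END)): offset=15
After 5 (read(4)): returned '2R2C', offset=19
After 6 (tell()): offset=19
After 7 (seek(0, SET)): offset=0
After 8 (seek(-21, END)): offset=0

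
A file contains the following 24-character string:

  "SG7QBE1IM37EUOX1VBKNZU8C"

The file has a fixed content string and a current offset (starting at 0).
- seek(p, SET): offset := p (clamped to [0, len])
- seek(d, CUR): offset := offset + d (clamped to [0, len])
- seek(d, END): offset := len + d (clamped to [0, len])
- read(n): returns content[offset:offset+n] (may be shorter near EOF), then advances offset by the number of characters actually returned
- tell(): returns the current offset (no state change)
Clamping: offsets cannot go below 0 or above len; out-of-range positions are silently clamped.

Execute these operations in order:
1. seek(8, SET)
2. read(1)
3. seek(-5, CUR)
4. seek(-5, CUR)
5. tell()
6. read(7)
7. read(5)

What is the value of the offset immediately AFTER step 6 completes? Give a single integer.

After 1 (seek(8, SET)): offset=8
After 2 (read(1)): returned 'M', offset=9
After 3 (seek(-5, CUR)): offset=4
After 4 (seek(-5, CUR)): offset=0
After 5 (tell()): offset=0
After 6 (read(7)): returned 'SG7QBE1', offset=7

Answer: 7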